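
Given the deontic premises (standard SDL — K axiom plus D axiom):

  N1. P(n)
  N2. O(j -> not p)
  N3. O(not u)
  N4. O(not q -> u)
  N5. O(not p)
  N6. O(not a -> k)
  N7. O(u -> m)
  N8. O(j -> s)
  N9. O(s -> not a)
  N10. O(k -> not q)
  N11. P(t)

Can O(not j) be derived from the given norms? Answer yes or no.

From premise 3 we have O(not u).
Premise 4 is O(not q -> u); contrapositively O(not u -> q). Since O(not u) holds, K gives O(q).
The contrapositive of premise 10 (O(k -> not q)) is O(q -> not k), and O(q) is already established, so O(not k).
Premise 6 is O(not a -> k); contrapositively O(not k -> a). Since O(not k) holds, K gives O(a).
The contrapositive of premise 9 (O(s -> not a)) is O(a -> not s), and O(a) is already established, so O(not s).
Premise 8 is O(j -> s); contrapositively O(not s -> not j). Since O(not s) holds, K gives O(not j).
Premises 1, 2, 5, 7, 11 do not contribute to this derivation.
So O(not j) follows.

Yes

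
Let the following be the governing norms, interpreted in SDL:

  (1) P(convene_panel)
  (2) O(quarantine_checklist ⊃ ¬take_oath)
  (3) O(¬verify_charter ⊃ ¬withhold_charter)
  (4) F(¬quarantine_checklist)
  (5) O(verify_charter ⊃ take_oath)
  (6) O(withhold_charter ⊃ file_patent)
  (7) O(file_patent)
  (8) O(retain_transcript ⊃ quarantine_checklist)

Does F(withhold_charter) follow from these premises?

Yes

Premise 4, F(¬quarantine_checklist), is equivalent to O(quarantine_checklist).
With premise 2, O(quarantine_checklist ⊃ ¬take_oath), the K-axiom yields O(¬take_oath).
The contrapositive of premise 5 (O(verify_charter ⊃ take_oath)) is O(¬take_oath ⊃ ¬verify_charter), and O(¬take_oath) is already established, so O(¬verify_charter).
From O(¬verify_charter) and premise 3, O(¬verify_charter ⊃ ¬withhold_charter), we obtain O(¬withhold_charter).
Premises 1, 6, 7, 8 do not contribute to this derivation.
So O(¬withhold_charter) holds, i.e. F(withhold_charter). The claim follows.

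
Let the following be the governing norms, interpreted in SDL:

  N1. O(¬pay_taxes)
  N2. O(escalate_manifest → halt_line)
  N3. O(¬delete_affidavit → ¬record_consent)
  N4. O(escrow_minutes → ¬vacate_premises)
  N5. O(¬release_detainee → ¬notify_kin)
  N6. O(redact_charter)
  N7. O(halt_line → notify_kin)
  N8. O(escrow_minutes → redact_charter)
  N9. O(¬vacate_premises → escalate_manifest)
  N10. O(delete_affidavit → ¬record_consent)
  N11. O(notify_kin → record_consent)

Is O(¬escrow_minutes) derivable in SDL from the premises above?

Yes

By case analysis on ¬delete_affidavit: premise 3 gives O(¬delete_affidavit → ¬record_consent) and premise 10 gives O(delete_affidavit → ¬record_consent), so O(¬record_consent) either way.
Premise 11 is O(notify_kin → record_consent); contrapositively O(¬record_consent → ¬notify_kin). Since O(¬record_consent) holds, K gives O(¬notify_kin).
Premise 7 is O(halt_line → notify_kin); contrapositively O(¬notify_kin → ¬halt_line). Since O(¬notify_kin) holds, K gives O(¬halt_line).
Premise 2, O(escalate_manifest → halt_line), contraposes to O(¬halt_line → ¬escalate_manifest); with O(¬halt_line) we get O(¬escalate_manifest).
Premise 9, O(¬vacate_premises → escalate_manifest), contraposes to O(¬escalate_manifest → vacate_premises); with O(¬escalate_manifest) we get O(vacate_premises).
Premise 4, O(escrow_minutes → ¬vacate_premises), contraposes to O(vacate_premises → ¬escrow_minutes); with O(vacate_premises) we get O(¬escrow_minutes).
Premises 1, 5, 6, 8 do not contribute to this derivation.
So O(¬escrow_minutes) follows.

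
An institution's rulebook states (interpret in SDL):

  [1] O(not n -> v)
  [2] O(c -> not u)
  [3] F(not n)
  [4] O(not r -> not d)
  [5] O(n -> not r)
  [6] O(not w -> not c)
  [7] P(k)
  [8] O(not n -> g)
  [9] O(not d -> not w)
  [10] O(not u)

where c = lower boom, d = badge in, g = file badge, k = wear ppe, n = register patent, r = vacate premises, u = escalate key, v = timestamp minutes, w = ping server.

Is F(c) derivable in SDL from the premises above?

Yes

F(not n) at premise 3 means O(n).
Applying K to premise 5 (O(n -> not r)) and O(n) yields O(not r).
From O(not r) and premise 4, O(not r -> not d), we obtain O(not d).
Applying K to premise 9 (O(not d -> not w)) and O(not d) yields O(not w).
Applying K to premise 6 (O(not w -> not c)) and O(not w) yields O(not c).
Premises 1, 2, 7, 8, 10 do not contribute to this derivation.
So O(not c) holds, i.e. F(c). The claim follows.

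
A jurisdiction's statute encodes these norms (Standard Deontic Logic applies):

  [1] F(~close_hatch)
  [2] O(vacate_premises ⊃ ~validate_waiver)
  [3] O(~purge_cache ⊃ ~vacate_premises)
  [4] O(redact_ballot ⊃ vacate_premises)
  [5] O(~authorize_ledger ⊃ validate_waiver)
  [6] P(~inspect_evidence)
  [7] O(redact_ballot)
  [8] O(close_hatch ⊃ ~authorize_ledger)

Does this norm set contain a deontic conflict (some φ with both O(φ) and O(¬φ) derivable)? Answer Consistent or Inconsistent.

Premise 1 is F(~close_hatch), i.e. O(close_hatch).
With premise 8, O(close_hatch ⊃ ~authorize_ledger), the K-axiom yields O(~authorize_ledger).
Premise 5 is O(~authorize_ledger ⊃ validate_waiver); since O(~authorize_ledger), deontic closure gives O(validate_waiver).
Premise 2 is O(vacate_premises ⊃ ~validate_waiver); contrapositively O(validate_waiver ⊃ ~vacate_premises). Since O(validate_waiver) holds, K gives O(~vacate_premises).
Premise 4, O(redact_ballot ⊃ vacate_premises), contraposes to O(~vacate_premises ⊃ ~redact_ballot); with O(~vacate_premises) we get O(~redact_ballot).
Yet premise 7 states O(redact_ballot).
We now have both O(~redact_ballot) and O(redact_ballot) — redact_ballot is simultaneously obligatory and forbidden, violating the D-axiom.

Inconsistent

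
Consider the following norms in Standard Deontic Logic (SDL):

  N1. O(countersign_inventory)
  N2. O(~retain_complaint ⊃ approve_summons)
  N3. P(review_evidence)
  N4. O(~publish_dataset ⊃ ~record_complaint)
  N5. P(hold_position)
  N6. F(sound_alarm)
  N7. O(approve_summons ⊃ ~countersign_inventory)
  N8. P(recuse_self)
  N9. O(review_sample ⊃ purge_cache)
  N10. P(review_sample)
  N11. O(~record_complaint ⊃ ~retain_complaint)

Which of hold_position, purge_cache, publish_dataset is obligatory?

Premise 1 gives O(countersign_inventory).
The contrapositive of premise 7 (O(approve_summons ⊃ ~countersign_inventory)) is O(countersign_inventory ⊃ ~approve_summons), and O(countersign_inventory) is already established, so O(~approve_summons).
The contrapositive of premise 2 (O(~retain_complaint ⊃ approve_summons)) is O(~approve_summons ⊃ retain_complaint), and O(~approve_summons) is already established, so O(retain_complaint).
Premise 11, O(~record_complaint ⊃ ~retain_complaint), contraposes to O(retain_complaint ⊃ record_complaint); with O(retain_complaint) we get O(record_complaint).
Premise 4, O(~publish_dataset ⊃ ~record_complaint), contraposes to O(record_complaint ⊃ publish_dataset); with O(record_complaint) we get O(publish_dataset).
So O(publish_dataset) holds — publish_dataset is obligatory. None of the other listed options is made obligatory by any chain of premises.

publish_dataset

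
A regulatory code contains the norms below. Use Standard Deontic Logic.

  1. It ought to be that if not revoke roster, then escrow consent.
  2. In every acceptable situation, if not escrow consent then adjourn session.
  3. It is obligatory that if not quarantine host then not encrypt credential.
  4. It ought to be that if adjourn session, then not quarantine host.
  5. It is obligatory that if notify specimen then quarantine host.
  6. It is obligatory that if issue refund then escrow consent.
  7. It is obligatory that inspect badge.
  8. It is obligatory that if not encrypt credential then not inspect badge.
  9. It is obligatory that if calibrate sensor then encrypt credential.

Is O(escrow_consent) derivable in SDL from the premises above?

From premise 7 we have O(inspect_badge).
The contrapositive of premise 8 (O(¬encrypt_credential → ¬inspect_badge)) is O(inspect_badge → encrypt_credential), and O(inspect_badge) is already established, so O(encrypt_credential).
Premise 3 is O(¬quarantine_host → ¬encrypt_credential); contrapositively O(encrypt_credential → quarantine_host). Since O(encrypt_credential) holds, K gives O(quarantine_host).
Premise 4 is O(adjourn_session → ¬quarantine_host); contrapositively O(quarantine_host → ¬adjourn_session). Since O(quarantine_host) holds, K gives O(¬adjourn_session).
Premise 2 is O(¬escrow_consent → adjourn_session); contrapositively O(¬adjourn_session → escrow_consent). Since O(¬adjourn_session) holds, K gives O(escrow_consent).
Premises 1, 5, 6, 9 do not contribute to this derivation.
So O(escrow_consent) follows.

Yes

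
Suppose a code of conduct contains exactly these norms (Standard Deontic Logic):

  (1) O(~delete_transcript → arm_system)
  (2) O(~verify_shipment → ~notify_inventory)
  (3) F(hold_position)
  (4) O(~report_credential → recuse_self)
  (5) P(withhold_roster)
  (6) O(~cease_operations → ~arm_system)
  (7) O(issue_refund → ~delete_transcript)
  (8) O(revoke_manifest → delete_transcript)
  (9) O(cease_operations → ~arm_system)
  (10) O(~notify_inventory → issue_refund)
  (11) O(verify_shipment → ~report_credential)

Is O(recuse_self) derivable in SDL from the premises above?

Yes

Premises 6 and 9 are O(~cease_operations → ~arm_system) and O(cease_operations → ~arm_system); every ideal world satisfies ~cease_operations or cease_operations, so in either case ~arm_system holds — hence O(~arm_system).
Premise 1, O(~delete_transcript → arm_system), contraposes to O(~arm_system → delete_transcript); with O(~arm_system) we get O(delete_transcript).
Premise 7, O(issue_refund → ~delete_transcript), contraposes to O(delete_transcript → ~issue_refund); with O(delete_transcript) we get O(~issue_refund).
Premise 10 is O(~notify_inventory → issue_refund); contrapositively O(~issue_refund → notify_inventory). Since O(~issue_refund) holds, K gives O(notify_inventory).
Premise 2 is O(~verify_shipment → ~notify_inventory); contrapositively O(notify_inventory → verify_shipment). Since O(notify_inventory) holds, K gives O(verify_shipment).
With premise 11, O(verify_shipment → ~report_credential), the K-axiom yields O(~report_credential).
Premise 4 is O(~report_credential → recuse_self); since O(~report_credential), deontic closure gives O(recuse_self).
Premises 3, 5, 8 do not contribute to this derivation.
So O(recuse_self) follows.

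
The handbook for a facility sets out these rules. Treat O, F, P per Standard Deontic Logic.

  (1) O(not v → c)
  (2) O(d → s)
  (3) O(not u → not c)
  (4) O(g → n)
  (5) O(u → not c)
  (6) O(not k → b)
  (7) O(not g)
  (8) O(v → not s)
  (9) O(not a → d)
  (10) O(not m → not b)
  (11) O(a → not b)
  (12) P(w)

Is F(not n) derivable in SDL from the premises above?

Premise 4 is O(g → n), but O(g) is not derivable from the premises, so it does not yield O(n).
No other premise forces O(n). An ideal world satisfying every premise can still have not n true, so F(not n) is not derivable.

No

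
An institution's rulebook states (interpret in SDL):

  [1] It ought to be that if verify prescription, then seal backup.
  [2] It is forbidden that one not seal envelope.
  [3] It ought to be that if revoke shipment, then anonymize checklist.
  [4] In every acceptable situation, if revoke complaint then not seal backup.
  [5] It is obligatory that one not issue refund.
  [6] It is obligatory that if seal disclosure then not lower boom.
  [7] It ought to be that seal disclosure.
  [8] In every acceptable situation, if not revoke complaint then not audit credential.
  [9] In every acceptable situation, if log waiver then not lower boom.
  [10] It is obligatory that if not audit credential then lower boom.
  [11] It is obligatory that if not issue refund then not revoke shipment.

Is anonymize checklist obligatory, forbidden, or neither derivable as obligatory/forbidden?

Neither

Premise 3 is O(revoke_shipment → anonymize_checklist), but O(revoke_shipment) is not derivable from the premises, so it does not yield O(anonymize_checklist).
No premise or chain of K-axiom applications forces O(anonymize_checklist), and none forces O(¬anonymize_checklist). So anonymize_checklist is neither obligatory nor forbidden under these norms.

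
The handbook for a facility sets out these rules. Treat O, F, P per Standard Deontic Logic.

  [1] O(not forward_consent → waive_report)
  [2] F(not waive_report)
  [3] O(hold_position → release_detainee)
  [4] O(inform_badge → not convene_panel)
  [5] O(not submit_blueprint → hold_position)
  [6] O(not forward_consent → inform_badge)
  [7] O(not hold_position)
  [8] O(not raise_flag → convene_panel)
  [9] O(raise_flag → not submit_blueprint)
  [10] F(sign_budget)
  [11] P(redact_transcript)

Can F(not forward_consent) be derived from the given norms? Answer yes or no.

Yes

Premise 7 states O(not hold_position) outright.
Premise 5, O(not submit_blueprint → hold_position), contraposes to O(not hold_position → submit_blueprint); with O(not hold_position) we get O(submit_blueprint).
Premise 9 is O(raise_flag → not submit_blueprint); contrapositively O(submit_blueprint → not raise_flag). Since O(submit_blueprint) holds, K gives O(not raise_flag).
Applying K to premise 8 (O(not raise_flag → convene_panel)) and O(not raise_flag) yields O(convene_panel).
Premise 4, O(inform_badge → not convene_panel), contraposes to O(convene_panel → not inform_badge); with O(convene_panel) we get O(not inform_badge).
Premise 6, O(not forward_consent → inform_badge), contraposes to O(not inform_badge → forward_consent); with O(not inform_badge) we get O(forward_consent).
Premises 1, 2, 3, 10, 11 do not contribute to this derivation.
So O(forward_consent) holds, i.e. F(not forward_consent). The claim follows.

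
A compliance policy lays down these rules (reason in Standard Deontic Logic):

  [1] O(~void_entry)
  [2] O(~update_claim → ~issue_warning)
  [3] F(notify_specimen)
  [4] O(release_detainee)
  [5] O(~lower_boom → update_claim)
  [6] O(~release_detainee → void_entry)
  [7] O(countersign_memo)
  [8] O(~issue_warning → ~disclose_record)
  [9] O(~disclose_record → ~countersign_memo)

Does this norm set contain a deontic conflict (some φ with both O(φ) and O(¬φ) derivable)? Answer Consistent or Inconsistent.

Premise 6 is O(~release_detainee → void_entry), but O(~release_detainee) is not derivable from the premises, so it does not yield O(void_entry).
So O(void_entry) is not derivable, and the apparent clash with O(~void_entry) does not arise.
A world satisfying every obligation exists (e.g. countersign_memo=true, disclose_record=true, issue_warning=true, lower_boom=false, notify_specimen=false, release_detainee=true, update_claim=true, void_entry=false); no atom is both obligatory and forbidden, so the set is consistent.

Consistent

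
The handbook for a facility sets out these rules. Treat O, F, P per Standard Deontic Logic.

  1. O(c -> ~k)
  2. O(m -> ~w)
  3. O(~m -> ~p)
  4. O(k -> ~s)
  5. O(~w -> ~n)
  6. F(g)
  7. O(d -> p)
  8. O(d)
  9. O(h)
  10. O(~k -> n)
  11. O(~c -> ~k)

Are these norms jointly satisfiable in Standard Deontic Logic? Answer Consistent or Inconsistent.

By case analysis on c: premise 1 gives O(c -> ~k) and premise 11 gives O(~c -> ~k), so O(~k) either way.
With premise 10, O(~k -> n), the K-axiom yields O(n).
Premise 5, O(~w -> ~n), contraposes to O(n -> w); with O(n) we get O(w).
Premise 2, O(m -> ~w), contraposes to O(w -> ~m); with O(w) we get O(~m).
With premise 3, O(~m -> ~p), the K-axiom yields O(~p).
Premise 7, O(d -> p), contraposes to O(~p -> ~d); with O(~p) we get O(~d).
But premise 8 directly asserts O(d).
We now have both O(~d) and O(d) — d is simultaneously obligatory and forbidden, violating the D-axiom.

Inconsistent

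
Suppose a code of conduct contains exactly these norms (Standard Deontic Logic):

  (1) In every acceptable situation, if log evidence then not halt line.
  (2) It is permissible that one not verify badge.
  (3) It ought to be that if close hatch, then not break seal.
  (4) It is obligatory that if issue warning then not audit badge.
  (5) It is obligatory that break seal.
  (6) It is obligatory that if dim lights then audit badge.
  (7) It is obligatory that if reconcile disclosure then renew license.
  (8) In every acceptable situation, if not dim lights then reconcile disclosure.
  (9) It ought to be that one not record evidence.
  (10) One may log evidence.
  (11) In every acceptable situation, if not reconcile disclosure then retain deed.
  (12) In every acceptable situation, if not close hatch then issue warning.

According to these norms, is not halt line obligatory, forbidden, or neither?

Neither

Premise 1 is O(log_evidence → ¬halt_line), but O(log_evidence) is not derivable from the premises (the permission P(log_evidence) asserts only ¬O(¬log_evidence), not O(log_evidence)), so it does not yield O(¬halt_line).
No premise or chain of K-axiom applications forces O(¬halt_line), and none forces O(halt_line). So ¬halt_line is neither obligatory nor forbidden under these norms.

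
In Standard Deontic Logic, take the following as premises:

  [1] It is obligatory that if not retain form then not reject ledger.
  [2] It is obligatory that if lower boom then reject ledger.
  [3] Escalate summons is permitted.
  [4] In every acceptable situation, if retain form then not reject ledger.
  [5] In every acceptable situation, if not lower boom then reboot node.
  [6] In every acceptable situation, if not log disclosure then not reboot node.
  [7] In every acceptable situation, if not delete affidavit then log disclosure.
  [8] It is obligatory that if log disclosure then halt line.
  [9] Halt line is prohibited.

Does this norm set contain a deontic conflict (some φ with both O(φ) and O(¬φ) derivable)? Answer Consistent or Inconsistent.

Inconsistent

Premises 1 and 4 cover both cases: O(¬retain_form → ¬reject_ledger) and O(retain_form → ¬reject_ledger). Since ¬retain_form ∨ retain_form is a tautology, O(¬reject_ledger) follows.
The contrapositive of premise 2 (O(lower_boom → reject_ledger)) is O(¬reject_ledger → ¬lower_boom), and O(¬reject_ledger) is already established, so O(¬lower_boom).
With premise 5, O(¬lower_boom → reboot_node), the K-axiom yields O(reboot_node).
Premise 6, O(¬log_disclosure → ¬reboot_node), contraposes to O(reboot_node → log_disclosure); with O(reboot_node) we get O(log_disclosure).
With premise 8, O(log_disclosure → halt_line), the K-axiom yields O(halt_line).
However, F(halt_line) at premise 9 amounts to O(¬halt_line).
We now have both O(halt_line) and O(¬halt_line) — halt_line is simultaneously obligatory and forbidden, violating the D-axiom.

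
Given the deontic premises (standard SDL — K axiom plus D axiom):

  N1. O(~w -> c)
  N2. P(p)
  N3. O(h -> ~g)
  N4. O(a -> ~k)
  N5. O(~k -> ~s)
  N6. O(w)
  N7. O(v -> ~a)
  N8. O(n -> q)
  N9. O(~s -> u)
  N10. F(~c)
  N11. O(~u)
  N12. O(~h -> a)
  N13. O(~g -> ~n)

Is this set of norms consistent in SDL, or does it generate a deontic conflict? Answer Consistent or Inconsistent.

Consistent

Premise 1 is O(~w -> c); even if O(c) held, inferring O(~w) would be affirming the consequent — invalid.
So O(~w) is not derivable, and the apparent clash with O(w) does not arise.
A world satisfying every obligation exists (e.g. a=false, c=true, g=false, h=true, k=true, n=false, p=false, q=false, s=true, u=false, v=false, w=true); no atom is both obligatory and forbidden, so the set is consistent.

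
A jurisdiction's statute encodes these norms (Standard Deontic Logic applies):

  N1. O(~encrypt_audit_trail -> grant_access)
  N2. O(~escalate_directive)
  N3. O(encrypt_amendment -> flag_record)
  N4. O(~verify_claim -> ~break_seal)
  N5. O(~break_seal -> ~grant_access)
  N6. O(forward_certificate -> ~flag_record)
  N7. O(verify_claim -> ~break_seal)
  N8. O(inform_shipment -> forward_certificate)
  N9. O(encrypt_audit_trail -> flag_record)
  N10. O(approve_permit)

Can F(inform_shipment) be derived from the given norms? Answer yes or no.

By case analysis on ~verify_claim: premise 4 gives O(~verify_claim -> ~break_seal) and premise 7 gives O(verify_claim -> ~break_seal), so O(~break_seal) either way.
With premise 5, O(~break_seal -> ~grant_access), the K-axiom yields O(~grant_access).
Premise 1, O(~encrypt_audit_trail -> grant_access), contraposes to O(~grant_access -> encrypt_audit_trail); with O(~grant_access) we get O(encrypt_audit_trail).
With premise 9, O(encrypt_audit_trail -> flag_record), the K-axiom yields O(flag_record).
The contrapositive of premise 6 (O(forward_certificate -> ~flag_record)) is O(flag_record -> ~forward_certificate), and O(flag_record) is already established, so O(~forward_certificate).
Premise 8 is O(inform_shipment -> forward_certificate); contrapositively O(~forward_certificate -> ~inform_shipment). Since O(~forward_certificate) holds, K gives O(~inform_shipment).
Premises 2, 3, 10 do not contribute to this derivation.
So O(~inform_shipment) holds, i.e. F(inform_shipment). The claim follows.

Yes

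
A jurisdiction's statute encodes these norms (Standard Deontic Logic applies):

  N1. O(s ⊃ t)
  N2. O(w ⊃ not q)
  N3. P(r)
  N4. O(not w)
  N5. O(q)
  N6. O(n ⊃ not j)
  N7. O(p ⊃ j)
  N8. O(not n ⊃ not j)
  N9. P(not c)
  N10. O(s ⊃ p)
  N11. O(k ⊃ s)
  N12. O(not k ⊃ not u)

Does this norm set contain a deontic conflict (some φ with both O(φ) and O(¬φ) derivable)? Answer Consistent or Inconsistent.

Premise 2 is O(w ⊃ not q), but O(w) is not derivable from the premises, so it does not yield O(not q).
So O(not q) is not derivable, and the apparent clash with O(q) does not arise.
A world satisfying every obligation exists (e.g. c=false, j=false, k=false, n=false, p=false, q=true, r=false, s=false, t=false, u=false, w=false); no atom is both obligatory and forbidden, so the set is consistent.

Consistent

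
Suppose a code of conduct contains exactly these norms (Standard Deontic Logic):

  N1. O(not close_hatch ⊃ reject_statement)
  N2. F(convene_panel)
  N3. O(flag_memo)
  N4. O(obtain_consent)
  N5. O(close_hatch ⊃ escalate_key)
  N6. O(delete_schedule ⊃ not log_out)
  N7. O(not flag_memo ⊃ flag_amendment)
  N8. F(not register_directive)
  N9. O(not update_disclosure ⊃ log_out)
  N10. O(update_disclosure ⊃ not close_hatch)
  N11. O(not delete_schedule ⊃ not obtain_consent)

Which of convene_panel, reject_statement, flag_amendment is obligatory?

Premise 4 gives O(obtain_consent).
The contrapositive of premise 11 (O(not delete_schedule ⊃ not obtain_consent)) is O(obtain_consent ⊃ delete_schedule), and O(obtain_consent) is already established, so O(delete_schedule).
Premise 6 is O(delete_schedule ⊃ not log_out); since O(delete_schedule), deontic closure gives O(not log_out).
Premise 9, O(not update_disclosure ⊃ log_out), contraposes to O(not log_out ⊃ update_disclosure); with O(not log_out) we get O(update_disclosure).
Applying K to premise 10 (O(update_disclosure ⊃ not close_hatch)) and O(update_disclosure) yields O(not close_hatch).
Applying K to premise 1 (O(not close_hatch ⊃ reject_statement)) and O(not close_hatch) yields O(reject_statement).
So O(reject_statement) holds — reject_statement is obligatory. None of the other listed options is made obligatory by any chain of premises.

reject_statement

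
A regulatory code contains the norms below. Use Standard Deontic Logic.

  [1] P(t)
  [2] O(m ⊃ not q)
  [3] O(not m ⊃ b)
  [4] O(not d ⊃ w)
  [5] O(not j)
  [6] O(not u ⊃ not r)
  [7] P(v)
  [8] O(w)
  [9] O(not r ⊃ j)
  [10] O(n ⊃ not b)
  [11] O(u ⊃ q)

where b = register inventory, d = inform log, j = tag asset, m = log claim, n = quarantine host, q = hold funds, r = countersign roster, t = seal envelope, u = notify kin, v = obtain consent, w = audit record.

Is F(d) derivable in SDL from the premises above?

No

Premise 4 is O(not d ⊃ w); even if O(w) held, inferring O(not d) would be affirming the consequent — invalid.
No other premise forces O(not d). An ideal world satisfying every premise can still have d true, so F(d) is not derivable.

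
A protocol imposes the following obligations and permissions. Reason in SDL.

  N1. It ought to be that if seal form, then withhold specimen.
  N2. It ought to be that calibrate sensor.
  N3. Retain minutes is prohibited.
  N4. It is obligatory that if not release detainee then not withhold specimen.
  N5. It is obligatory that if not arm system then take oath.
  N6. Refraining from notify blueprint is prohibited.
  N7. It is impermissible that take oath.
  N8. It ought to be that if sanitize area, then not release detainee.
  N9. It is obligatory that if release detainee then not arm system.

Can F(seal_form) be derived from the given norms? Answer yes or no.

Premise 7 is F(take_oath), i.e. O(¬take_oath).
The contrapositive of premise 5 (O(¬arm_system → take_oath)) is O(¬take_oath → arm_system), and O(¬take_oath) is already established, so O(arm_system).
Premise 9, O(release_detainee → ¬arm_system), contraposes to O(arm_system → ¬release_detainee); with O(arm_system) we get O(¬release_detainee).
Premise 4 is O(¬release_detainee → ¬withhold_specimen); since O(¬release_detainee), deontic closure gives O(¬withhold_specimen).
Premise 1 is O(seal_form → withhold_specimen); contrapositively O(¬withhold_specimen → ¬seal_form). Since O(¬withhold_specimen) holds, K gives O(¬seal_form).
Premises 2, 3, 6, 8 do not contribute to this derivation.
So O(¬seal_form) holds, i.e. F(seal_form). The claim follows.

Yes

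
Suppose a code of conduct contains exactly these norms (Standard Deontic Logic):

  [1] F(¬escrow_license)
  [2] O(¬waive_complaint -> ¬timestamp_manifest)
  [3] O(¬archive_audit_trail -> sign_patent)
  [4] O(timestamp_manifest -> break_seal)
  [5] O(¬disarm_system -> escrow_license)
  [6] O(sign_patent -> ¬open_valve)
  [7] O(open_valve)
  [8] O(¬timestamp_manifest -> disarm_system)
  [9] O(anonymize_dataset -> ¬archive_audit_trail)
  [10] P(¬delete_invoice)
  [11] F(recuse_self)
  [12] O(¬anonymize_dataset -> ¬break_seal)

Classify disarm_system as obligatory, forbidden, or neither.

From premise 7 we have O(open_valve).
The contrapositive of premise 6 (O(sign_patent -> ¬open_valve)) is O(open_valve -> ¬sign_patent), and O(open_valve) is already established, so O(¬sign_patent).
Premise 3 is O(¬archive_audit_trail -> sign_patent); contrapositively O(¬sign_patent -> archive_audit_trail). Since O(¬sign_patent) holds, K gives O(archive_audit_trail).
The contrapositive of premise 9 (O(anonymize_dataset -> ¬archive_audit_trail)) is O(archive_audit_trail -> ¬anonymize_dataset), and O(archive_audit_trail) is already established, so O(¬anonymize_dataset).
From O(¬anonymize_dataset) and premise 12, O(¬anonymize_dataset -> ¬break_seal), we obtain O(¬break_seal).
Premise 4 is O(timestamp_manifest -> break_seal); contrapositively O(¬break_seal -> ¬timestamp_manifest). Since O(¬break_seal) holds, K gives O(¬timestamp_manifest).
From O(¬timestamp_manifest) and premise 8, O(¬timestamp_manifest -> disarm_system), we obtain O(disarm_system).
Premises 1, 2, 5, 10, 11 do not contribute to this derivation.
Hence disarm_system is obligatory.

Obligatory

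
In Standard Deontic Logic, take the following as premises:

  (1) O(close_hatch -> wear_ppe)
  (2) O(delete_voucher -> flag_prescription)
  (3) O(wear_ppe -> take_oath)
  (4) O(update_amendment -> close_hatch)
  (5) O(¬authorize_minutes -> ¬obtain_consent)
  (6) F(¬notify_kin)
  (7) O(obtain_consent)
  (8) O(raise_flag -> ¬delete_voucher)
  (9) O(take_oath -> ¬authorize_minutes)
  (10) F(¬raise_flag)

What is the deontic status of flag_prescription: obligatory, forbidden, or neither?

Neither

Premise 2 is O(delete_voucher -> flag_prescription), but O(delete_voucher) is not derivable from the premises, so it does not yield O(flag_prescription).
No premise or chain of K-axiom applications forces O(flag_prescription), and none forces O(¬flag_prescription). So flag_prescription is neither obligatory nor forbidden under these norms.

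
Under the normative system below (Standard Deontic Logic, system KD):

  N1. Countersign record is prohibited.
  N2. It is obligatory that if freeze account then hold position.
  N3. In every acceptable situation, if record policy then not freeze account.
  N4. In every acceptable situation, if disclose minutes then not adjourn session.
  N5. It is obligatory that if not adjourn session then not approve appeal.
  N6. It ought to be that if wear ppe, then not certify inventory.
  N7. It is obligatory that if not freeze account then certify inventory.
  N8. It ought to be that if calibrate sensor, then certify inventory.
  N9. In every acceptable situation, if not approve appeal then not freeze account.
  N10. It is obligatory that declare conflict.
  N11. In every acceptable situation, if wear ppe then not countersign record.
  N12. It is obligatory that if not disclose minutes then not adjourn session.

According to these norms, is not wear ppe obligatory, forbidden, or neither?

By case analysis on ¬disclose_minutes: premise 12 gives O(¬disclose_minutes → ¬adjourn_session) and premise 4 gives O(disclose_minutes → ¬adjourn_session), so O(¬adjourn_session) either way.
Premise 5 is O(¬adjourn_session → ¬approve_appeal); since O(¬adjourn_session), deontic closure gives O(¬approve_appeal).
Premise 9 is O(¬approve_appeal → ¬freeze_account); since O(¬approve_appeal), deontic closure gives O(¬freeze_account).
From O(¬freeze_account) and premise 7, O(¬freeze_account → certify_inventory), we obtain O(certify_inventory).
The contrapositive of premise 6 (O(wear_ppe → ¬certify_inventory)) is O(certify_inventory → ¬wear_ppe), and O(certify_inventory) is already established, so O(¬wear_ppe).
Premises 1, 2, 3, 8, 10, 11 do not contribute to this derivation.
Hence ¬wear_ppe is obligatory.

Obligatory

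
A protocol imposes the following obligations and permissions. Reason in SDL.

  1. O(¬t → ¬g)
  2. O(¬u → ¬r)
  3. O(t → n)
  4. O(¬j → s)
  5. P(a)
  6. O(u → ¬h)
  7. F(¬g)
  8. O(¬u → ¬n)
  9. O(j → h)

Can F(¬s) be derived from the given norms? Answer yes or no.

F(¬g) at premise 7 means O(g).
The contrapositive of premise 1 (O(¬t → ¬g)) is O(g → t), and O(g) is already established, so O(t).
From O(t) and premise 3, O(t → n), we obtain O(n).
The contrapositive of premise 8 (O(¬u → ¬n)) is O(n → u), and O(n) is already established, so O(u).
With premise 6, O(u → ¬h), the K-axiom yields O(¬h).
Premise 9 is O(j → h); contrapositively O(¬h → ¬j). Since O(¬h) holds, K gives O(¬j).
Applying K to premise 4 (O(¬j → s)) and O(¬j) yields O(s).
Premises 2, 5 do not contribute to this derivation.
So O(s) holds, i.e. F(¬s). The claim follows.

Yes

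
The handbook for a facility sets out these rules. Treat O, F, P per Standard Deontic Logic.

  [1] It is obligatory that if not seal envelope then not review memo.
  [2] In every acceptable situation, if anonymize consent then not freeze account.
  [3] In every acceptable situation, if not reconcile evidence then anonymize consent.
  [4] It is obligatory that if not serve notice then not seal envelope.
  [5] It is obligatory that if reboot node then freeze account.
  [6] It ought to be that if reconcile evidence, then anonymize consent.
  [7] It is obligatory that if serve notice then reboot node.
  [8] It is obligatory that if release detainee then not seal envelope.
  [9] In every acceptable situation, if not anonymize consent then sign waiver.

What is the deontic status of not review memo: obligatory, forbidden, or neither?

By case analysis on ¬reconcile_evidence: premise 3 gives O(¬reconcile_evidence → anonymize_consent) and premise 6 gives O(reconcile_evidence → anonymize_consent), so O(anonymize_consent) either way.
Applying K to premise 2 (O(anonymize_consent → ¬freeze_account)) and O(anonymize_consent) yields O(¬freeze_account).
The contrapositive of premise 5 (O(reboot_node → freeze_account)) is O(¬freeze_account → ¬reboot_node), and O(¬freeze_account) is already established, so O(¬reboot_node).
The contrapositive of premise 7 (O(serve_notice → reboot_node)) is O(¬reboot_node → ¬serve_notice), and O(¬reboot_node) is already established, so O(¬serve_notice).
From O(¬serve_notice) and premise 4, O(¬serve_notice → ¬seal_envelope), we obtain O(¬seal_envelope).
From O(¬seal_envelope) and premise 1, O(¬seal_envelope → ¬review_memo), we obtain O(¬review_memo).
Premises 8, 9 do not contribute to this derivation.
Hence ¬review_memo is obligatory.

Obligatory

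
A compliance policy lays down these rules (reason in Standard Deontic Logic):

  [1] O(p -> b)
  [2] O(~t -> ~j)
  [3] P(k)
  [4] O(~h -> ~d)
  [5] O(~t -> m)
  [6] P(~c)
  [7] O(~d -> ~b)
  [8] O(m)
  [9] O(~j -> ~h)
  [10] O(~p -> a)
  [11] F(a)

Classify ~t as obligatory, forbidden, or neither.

Forbidden

Premise 11 is F(a), i.e. O(~a).
Premise 10 is O(~p -> a); contrapositively O(~a -> p). Since O(~a) holds, K gives O(p).
Applying K to premise 1 (O(p -> b)) and O(p) yields O(b).
Premise 7, O(~d -> ~b), contraposes to O(b -> d); with O(b) we get O(d).
Premise 4, O(~h -> ~d), contraposes to O(d -> h); with O(d) we get O(h).
The contrapositive of premise 9 (O(~j -> ~h)) is O(h -> j), and O(h) is already established, so O(j).
The contrapositive of premise 2 (O(~t -> ~j)) is O(j -> t), and O(j) is already established, so O(t).
Premises 3, 5, 6, 8 do not contribute to this derivation.
Thus O(t), which is F(~t): ~t is forbidden.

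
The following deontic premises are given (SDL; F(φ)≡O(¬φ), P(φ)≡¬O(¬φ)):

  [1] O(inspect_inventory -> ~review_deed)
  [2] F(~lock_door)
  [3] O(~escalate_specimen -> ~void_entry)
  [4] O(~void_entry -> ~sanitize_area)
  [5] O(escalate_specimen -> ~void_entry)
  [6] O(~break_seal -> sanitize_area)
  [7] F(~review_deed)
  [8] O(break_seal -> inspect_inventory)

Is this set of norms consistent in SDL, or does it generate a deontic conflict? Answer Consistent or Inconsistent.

Inconsistent

Premises 5 and 3 cover both cases: O(escalate_specimen -> ~void_entry) and O(~escalate_specimen -> ~void_entry). Since escalate_specimen ∨ ~escalate_specimen is a tautology, O(~void_entry) follows.
Applying K to premise 4 (O(~void_entry -> ~sanitize_area)) and O(~void_entry) yields O(~sanitize_area).
Premise 6, O(~break_seal -> sanitize_area), contraposes to O(~sanitize_area -> break_seal); with O(~sanitize_area) we get O(break_seal).
From O(break_seal) and premise 8, O(break_seal -> inspect_inventory), we obtain O(inspect_inventory).
From O(inspect_inventory) and premise 1, O(inspect_inventory -> ~review_deed), we obtain O(~review_deed).
But premise 7, F(~review_deed), means O(review_deed).
We now have both O(~review_deed) and O(review_deed) — review_deed is simultaneously obligatory and forbidden, violating the D-axiom.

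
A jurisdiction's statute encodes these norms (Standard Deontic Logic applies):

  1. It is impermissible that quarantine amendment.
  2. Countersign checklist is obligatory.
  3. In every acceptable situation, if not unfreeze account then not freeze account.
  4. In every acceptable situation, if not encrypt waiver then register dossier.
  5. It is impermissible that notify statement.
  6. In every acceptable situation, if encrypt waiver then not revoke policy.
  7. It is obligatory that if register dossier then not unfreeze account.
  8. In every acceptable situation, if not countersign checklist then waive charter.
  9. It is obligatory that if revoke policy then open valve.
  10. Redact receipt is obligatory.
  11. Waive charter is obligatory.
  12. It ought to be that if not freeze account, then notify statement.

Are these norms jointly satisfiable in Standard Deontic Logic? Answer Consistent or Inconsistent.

Consistent

Premise 8 is O(¬countersign_checklist → waive_charter); even if O(waive_charter) held, inferring O(¬countersign_checklist) would be affirming the consequent — invalid.
So O(¬countersign_checklist) is not derivable, and the apparent clash with O(countersign_checklist) does not arise.
A world satisfying every obligation exists (e.g. countersign_checklist=true, encrypt_waiver=true, freeze_account=true, notify_statement=false, open_valve=false, quarantine_amendment=false, redact_receipt=true, register_dossier=false, revoke_policy=false, unfreeze_account=true, waive_charter=true); no atom is both obligatory and forbidden, so the set is consistent.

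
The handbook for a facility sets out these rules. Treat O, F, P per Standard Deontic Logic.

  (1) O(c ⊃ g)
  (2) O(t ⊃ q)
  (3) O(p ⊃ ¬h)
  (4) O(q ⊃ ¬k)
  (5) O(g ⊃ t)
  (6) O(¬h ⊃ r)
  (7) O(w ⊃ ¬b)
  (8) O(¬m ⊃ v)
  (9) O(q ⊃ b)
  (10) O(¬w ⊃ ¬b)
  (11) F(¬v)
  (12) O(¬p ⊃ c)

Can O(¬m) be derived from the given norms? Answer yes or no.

No

Premise 8 is O(¬m ⊃ v); even if O(v) held, inferring O(¬m) would be affirming the consequent — invalid.
No other premise forces O(¬m). An ideal world satisfying every premise can still have ¬m false, so O(¬m) is not derivable.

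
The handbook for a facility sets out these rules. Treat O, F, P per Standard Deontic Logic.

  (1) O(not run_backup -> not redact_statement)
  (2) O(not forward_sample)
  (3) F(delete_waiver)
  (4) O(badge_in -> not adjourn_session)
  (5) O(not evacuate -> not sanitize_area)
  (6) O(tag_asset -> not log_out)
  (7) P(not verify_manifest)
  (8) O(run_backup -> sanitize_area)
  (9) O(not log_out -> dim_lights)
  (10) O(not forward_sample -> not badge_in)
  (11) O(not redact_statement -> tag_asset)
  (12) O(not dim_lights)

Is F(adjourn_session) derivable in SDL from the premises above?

No

Premise 4 is O(badge_in -> not adjourn_session), but O(badge_in) is not derivable from the premises, so it does not yield O(not adjourn_session).
No other premise forces O(not adjourn_session). An ideal world satisfying every premise can still have adjourn_session true, so F(adjourn_session) is not derivable.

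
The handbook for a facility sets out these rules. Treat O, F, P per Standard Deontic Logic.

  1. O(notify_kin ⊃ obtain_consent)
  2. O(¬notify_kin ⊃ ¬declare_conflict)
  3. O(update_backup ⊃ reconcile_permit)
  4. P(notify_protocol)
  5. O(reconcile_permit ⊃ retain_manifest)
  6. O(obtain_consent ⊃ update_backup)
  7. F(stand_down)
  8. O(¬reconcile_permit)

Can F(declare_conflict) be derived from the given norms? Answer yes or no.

Yes

Premise 8 gives O(¬reconcile_permit).
Premise 3 is O(update_backup ⊃ reconcile_permit); contrapositively O(¬reconcile_permit ⊃ ¬update_backup). Since O(¬reconcile_permit) holds, K gives O(¬update_backup).
Premise 6, O(obtain_consent ⊃ update_backup), contraposes to O(¬update_backup ⊃ ¬obtain_consent); with O(¬update_backup) we get O(¬obtain_consent).
Premise 1 is O(notify_kin ⊃ obtain_consent); contrapositively O(¬obtain_consent ⊃ ¬notify_kin). Since O(¬obtain_consent) holds, K gives O(¬notify_kin).
From O(¬notify_kin) and premise 2, O(¬notify_kin ⊃ ¬declare_conflict), we obtain O(¬declare_conflict).
Premises 4, 5, 7 do not contribute to this derivation.
So O(¬declare_conflict) holds, i.e. F(declare_conflict). The claim follows.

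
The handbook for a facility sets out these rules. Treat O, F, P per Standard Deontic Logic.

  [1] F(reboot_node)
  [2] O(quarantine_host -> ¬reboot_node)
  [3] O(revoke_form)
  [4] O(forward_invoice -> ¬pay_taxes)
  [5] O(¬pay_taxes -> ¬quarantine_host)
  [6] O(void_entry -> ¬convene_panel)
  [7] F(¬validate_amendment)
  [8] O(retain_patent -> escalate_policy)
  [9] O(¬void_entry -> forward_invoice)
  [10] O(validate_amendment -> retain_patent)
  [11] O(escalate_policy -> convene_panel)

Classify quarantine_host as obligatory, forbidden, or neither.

Premise 7 is F(¬validate_amendment), i.e. O(validate_amendment).
With premise 10, O(validate_amendment -> retain_patent), the K-axiom yields O(retain_patent).
Premise 8 is O(retain_patent -> escalate_policy); since O(retain_patent), deontic closure gives O(escalate_policy).
From O(escalate_policy) and premise 11, O(escalate_policy -> convene_panel), we obtain O(convene_panel).
The contrapositive of premise 6 (O(void_entry -> ¬convene_panel)) is O(convene_panel -> ¬void_entry), and O(convene_panel) is already established, so O(¬void_entry).
From O(¬void_entry) and premise 9, O(¬void_entry -> forward_invoice), we obtain O(forward_invoice).
Applying K to premise 4 (O(forward_invoice -> ¬pay_taxes)) and O(forward_invoice) yields O(¬pay_taxes).
Premise 5 is O(¬pay_taxes -> ¬quarantine_host); since O(¬pay_taxes), deontic closure gives O(¬quarantine_host).
Premises 1, 2, 3 do not contribute to this derivation.
Thus O(¬quarantine_host), which is F(quarantine_host): quarantine_host is forbidden.

Forbidden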